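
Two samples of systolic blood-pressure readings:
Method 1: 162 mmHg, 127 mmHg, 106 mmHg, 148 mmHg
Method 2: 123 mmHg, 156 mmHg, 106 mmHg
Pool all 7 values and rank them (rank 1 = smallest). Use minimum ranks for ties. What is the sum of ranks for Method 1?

Sorted (ascending): 106, 106, 123, 127, 148, 156, 162
The 2 values of 106 occupy positions 1–2 → each gets rank 1.
Method 1 values → pooled ranks: 162→7, 127→4, 106→1, 148→5
Rank sum = 7 + 4 + 1 + 5 = 17

17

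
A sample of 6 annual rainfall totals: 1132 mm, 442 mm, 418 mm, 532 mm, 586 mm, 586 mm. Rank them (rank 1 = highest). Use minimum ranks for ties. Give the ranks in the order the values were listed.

Sorted (descending): 1132, 586, 586, 532, 442, 418
The 2 values of 586 occupy positions 2–3 → each gets rank 2.

1, 5, 6, 4, 2, 2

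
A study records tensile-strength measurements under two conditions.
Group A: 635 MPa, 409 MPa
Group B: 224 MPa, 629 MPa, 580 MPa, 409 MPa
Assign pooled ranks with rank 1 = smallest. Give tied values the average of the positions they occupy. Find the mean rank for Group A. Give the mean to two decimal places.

4.25

Sorted (ascending): 224, 409, 409, 580, 629, 635
The 2 values of 409 occupy positions 2–3 → average rank (2+3)/2 = 2.5.
Group A values → pooled ranks: 635→6, 409→2.5
Mean rank = (6 + 2.5) / 2 = 4.25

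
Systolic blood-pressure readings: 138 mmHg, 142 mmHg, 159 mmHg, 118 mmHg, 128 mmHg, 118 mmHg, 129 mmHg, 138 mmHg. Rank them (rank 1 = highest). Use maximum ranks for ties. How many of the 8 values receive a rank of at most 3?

2

Sorted (descending): 159, 142, 138, 138, 129, 128, 118, 118
The 2 values of 138 occupy positions 3–4 → each gets rank 4.
The 2 values of 118 occupy positions 7–8 → each gets rank 8.
Ranks ≤ 3: {1, 2} → 2 values.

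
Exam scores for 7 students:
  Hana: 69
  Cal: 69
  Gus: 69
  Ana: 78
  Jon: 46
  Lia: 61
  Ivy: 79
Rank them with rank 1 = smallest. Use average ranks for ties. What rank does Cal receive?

4

Sorted (ascending): 46, 61, 69, 69, 69, 78, 79
The 3 values of 69 occupy positions 3–5 → average rank 4.
Cal has value 69 → rank 4.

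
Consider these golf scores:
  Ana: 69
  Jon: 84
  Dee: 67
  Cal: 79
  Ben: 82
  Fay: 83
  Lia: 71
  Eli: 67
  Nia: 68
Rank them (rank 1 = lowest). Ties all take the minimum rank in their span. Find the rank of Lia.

Sorted (ascending): 67, 67, 68, 69, 71, 79, 82, 83, 84
The 2 values of 67 occupy positions 1–2 → each gets rank 1.
Lia has value 71 → rank 5.

5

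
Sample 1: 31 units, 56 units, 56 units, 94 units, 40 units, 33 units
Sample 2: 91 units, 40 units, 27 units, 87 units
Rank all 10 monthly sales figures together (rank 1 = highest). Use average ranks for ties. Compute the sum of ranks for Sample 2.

21.5

Sorted (descending): 94, 91, 87, 56, 56, 40, 40, 33, 31, 27
The 2 values of 56 occupy positions 4–5 → average rank (4+5)/2 = 4.5.
The 2 values of 40 occupy positions 6–7 → average rank (6+7)/2 = 6.5.
Sample 2 values → pooled ranks: 91→2, 40→6.5, 27→10, 87→3
Rank sum = 2 + 6.5 + 10 + 3 = 21.5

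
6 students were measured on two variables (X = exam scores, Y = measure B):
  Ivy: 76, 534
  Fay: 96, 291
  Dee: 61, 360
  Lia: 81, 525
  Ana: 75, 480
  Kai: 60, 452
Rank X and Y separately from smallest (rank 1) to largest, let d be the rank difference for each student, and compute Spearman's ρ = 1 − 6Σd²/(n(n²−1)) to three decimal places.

0.029

Ranks of variable 1: 4, 6, 2, 5, 3, 1
Ranks of variable 2: 6, 1, 2, 5, 4, 3
d = r₁ − r₂: -2, 5, 0, 0, -1, -2
d²: 4, 25, 0, 0, 1, 4; Σd² = 34
ρ = 1 − 6·34/(6·35) = 1 − 204/210 = 0.029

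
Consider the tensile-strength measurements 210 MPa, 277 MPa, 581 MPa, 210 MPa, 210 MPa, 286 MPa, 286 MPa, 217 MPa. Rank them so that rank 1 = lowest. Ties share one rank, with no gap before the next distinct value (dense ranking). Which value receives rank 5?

Sorted (ascending): 210, 210, 210, 217, 277, 286, 286, 581
The 3 values of 210 share dense rank 1.
The 2 values of 286 share dense rank 4.
Remaining distinct values take the next consecutive integers.
Rank 5 → value 581.

581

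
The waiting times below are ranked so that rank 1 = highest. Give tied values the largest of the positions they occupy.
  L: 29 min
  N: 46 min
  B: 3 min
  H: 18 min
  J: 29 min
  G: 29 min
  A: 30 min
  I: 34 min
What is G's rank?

Sorted (descending): 46, 34, 30, 29, 29, 29, 18, 3
The 3 values of 29 occupy positions 4–6 → each gets rank 6.
G has value 29 min → rank 6.

6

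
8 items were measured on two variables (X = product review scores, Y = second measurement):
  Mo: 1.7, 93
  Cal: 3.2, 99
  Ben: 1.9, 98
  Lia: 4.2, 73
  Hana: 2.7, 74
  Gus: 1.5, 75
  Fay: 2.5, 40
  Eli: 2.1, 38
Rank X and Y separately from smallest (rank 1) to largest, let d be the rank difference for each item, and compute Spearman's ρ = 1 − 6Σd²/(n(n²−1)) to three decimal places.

Ranks of variable 1: 2, 7, 3, 8, 6, 1, 5, 4
Ranks of variable 2: 6, 8, 7, 3, 4, 5, 2, 1
d = r₁ − r₂: -4, -1, -4, 5, 2, -4, 3, 3
d²: 16, 1, 16, 25, 4, 16, 9, 9; Σd² = 96
ρ = 1 − 6·96/(8·63) = 1 − 576/504 = -0.143

-0.143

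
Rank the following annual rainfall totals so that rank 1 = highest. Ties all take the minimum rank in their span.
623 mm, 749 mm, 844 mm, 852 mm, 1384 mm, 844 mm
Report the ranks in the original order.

6, 5, 3, 2, 1, 3

Sorted (descending): 1384, 852, 844, 844, 749, 623
The 2 values of 844 occupy positions 3–4 → each gets rank 3.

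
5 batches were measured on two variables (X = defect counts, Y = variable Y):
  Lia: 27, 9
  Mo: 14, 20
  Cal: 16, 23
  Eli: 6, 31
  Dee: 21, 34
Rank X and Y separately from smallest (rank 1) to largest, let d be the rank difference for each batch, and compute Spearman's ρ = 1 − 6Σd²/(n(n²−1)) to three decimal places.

-0.300

Ranks of variable 1: 5, 2, 3, 1, 4
Ranks of variable 2: 1, 2, 3, 4, 5
d = r₁ − r₂: 4, 0, 0, -3, -1
d²: 16, 0, 0, 9, 1; Σd² = 26
ρ = 1 − 6·26/(5·24) = 1 − 156/120 = -0.300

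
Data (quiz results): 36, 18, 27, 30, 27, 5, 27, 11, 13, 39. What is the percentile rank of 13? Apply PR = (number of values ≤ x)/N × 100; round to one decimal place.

30.0

N = 10.
Strictly below 13: 2. Equal to 13: 1.
PR = 3/10 × 100 = 30.0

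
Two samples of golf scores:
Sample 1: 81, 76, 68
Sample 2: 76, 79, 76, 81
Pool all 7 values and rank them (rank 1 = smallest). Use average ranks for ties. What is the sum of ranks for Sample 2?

17.5

Sorted (ascending): 68, 76, 76, 76, 79, 81, 81
The 3 values of 76 occupy positions 2–4 → average rank 3.
The 2 values of 81 occupy positions 6–7 → average rank (6+7)/2 = 6.5.
Sample 2 values → pooled ranks: 76→3, 79→5, 76→3, 81→6.5
Rank sum = 3 + 5 + 3 + 6.5 = 17.5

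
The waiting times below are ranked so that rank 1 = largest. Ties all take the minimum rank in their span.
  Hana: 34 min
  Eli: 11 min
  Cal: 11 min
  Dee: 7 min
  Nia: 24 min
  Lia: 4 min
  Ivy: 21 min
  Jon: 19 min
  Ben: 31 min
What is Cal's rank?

6

Sorted (descending): 34, 31, 24, 21, 19, 11, 11, 7, 4
The 2 values of 11 occupy positions 6–7 → each gets rank 6.
Cal has value 11 min → rank 6.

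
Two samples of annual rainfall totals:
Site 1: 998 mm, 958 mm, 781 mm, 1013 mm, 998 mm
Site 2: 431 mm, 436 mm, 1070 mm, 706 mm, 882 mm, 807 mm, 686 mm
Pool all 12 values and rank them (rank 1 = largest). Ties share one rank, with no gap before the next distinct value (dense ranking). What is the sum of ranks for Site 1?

Sorted (descending): 1070, 1013, 998, 998, 958, 882, 807, 781, 706, 686, 436, 431
The 2 values of 998 share dense rank 3.
Remaining distinct values take the next consecutive integers.
Site 1 values → pooled ranks: 998→3, 958→4, 781→7, 1013→2, 998→3
Rank sum = 3 + 4 + 7 + 2 + 3 = 19

19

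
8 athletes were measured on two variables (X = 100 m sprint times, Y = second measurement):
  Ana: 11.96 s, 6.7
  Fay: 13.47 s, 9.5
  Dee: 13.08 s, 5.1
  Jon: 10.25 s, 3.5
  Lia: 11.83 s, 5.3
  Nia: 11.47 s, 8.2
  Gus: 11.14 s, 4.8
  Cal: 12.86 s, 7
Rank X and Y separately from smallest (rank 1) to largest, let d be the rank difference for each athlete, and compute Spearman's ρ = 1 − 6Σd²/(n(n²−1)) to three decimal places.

Ranks of variable 1: 5, 8, 7, 1, 4, 3, 2, 6
Ranks of variable 2: 5, 8, 3, 1, 4, 7, 2, 6
d = r₁ − r₂: 0, 0, 4, 0, 0, -4, 0, 0
d²: 0, 0, 16, 0, 0, 16, 0, 0; Σd² = 32
ρ = 1 − 6·32/(8·63) = 1 − 192/504 = 0.619

0.619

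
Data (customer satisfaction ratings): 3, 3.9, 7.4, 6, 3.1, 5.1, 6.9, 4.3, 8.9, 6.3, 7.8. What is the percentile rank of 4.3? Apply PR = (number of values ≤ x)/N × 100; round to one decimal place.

N = 11.
Strictly below 4.3: 3. Equal to 4.3: 1.
PR = 4/11 × 100 = 36.4

36.4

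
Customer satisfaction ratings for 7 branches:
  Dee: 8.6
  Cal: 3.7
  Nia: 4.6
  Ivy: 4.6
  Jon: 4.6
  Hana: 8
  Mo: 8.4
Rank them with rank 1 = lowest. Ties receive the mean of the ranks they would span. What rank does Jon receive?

Sorted (ascending): 3.7, 4.6, 4.6, 4.6, 8, 8.4, 8.6
The 3 values of 4.6 occupy positions 2–4 → average rank 3.
Jon has value 4.6 → rank 3.

3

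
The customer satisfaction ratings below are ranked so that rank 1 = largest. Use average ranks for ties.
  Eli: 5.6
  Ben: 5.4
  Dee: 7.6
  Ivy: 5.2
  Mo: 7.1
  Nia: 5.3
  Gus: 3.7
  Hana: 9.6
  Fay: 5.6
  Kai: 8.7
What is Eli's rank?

Sorted (descending): 9.6, 8.7, 7.6, 7.1, 5.6, 5.6, 5.4, 5.3, 5.2, 3.7
The 2 values of 5.6 occupy positions 5–6 → average rank (5+6)/2 = 5.5.
Eli has value 5.6 → rank 5.5.

5.5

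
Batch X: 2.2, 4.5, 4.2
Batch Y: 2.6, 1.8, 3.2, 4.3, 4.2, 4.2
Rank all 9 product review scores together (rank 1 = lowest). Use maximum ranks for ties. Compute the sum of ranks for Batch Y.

Sorted (ascending): 1.8, 2.2, 2.6, 3.2, 4.2, 4.2, 4.2, 4.3, 4.5
The 3 values of 4.2 occupy positions 5–7 → each gets rank 7.
Batch Y values → pooled ranks: 2.6→3, 1.8→1, 3.2→4, 4.3→8, 4.2→7, 4.2→7
Rank sum = 3 + 1 + 4 + 8 + 7 + 7 = 30

30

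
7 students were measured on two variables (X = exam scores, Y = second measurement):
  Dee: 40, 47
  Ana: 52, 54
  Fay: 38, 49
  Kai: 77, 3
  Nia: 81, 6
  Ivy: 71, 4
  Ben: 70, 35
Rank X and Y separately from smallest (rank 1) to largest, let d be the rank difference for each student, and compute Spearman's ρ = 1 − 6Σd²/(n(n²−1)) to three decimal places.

-0.786

Ranks of variable 1: 2, 3, 1, 6, 7, 5, 4
Ranks of variable 2: 5, 7, 6, 1, 3, 2, 4
d = r₁ − r₂: -3, -4, -5, 5, 4, 3, 0
d²: 9, 16, 25, 25, 16, 9, 0; Σd² = 100
ρ = 1 − 6·100/(7·48) = 1 − 600/336 = -0.786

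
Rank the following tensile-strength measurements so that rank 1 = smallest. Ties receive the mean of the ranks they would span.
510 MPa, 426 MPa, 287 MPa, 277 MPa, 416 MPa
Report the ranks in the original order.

5, 4, 2, 1, 3

Sorted (ascending): 277, 287, 416, 426, 510
No ties — each value takes its position as its rank.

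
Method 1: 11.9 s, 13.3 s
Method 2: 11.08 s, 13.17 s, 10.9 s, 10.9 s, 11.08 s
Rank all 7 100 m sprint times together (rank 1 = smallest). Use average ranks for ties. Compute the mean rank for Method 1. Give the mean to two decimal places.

6.00

Sorted (ascending): 10.9, 10.9, 11.08, 11.08, 11.9, 13.17, 13.3
The 2 values of 10.9 occupy positions 1–2 → average rank (1+2)/2 = 1.5.
The 2 values of 11.08 occupy positions 3–4 → average rank (3+4)/2 = 3.5.
Method 1 values → pooled ranks: 11.9→5, 13.3→7
Mean rank = (5 + 7) / 2 = 6.00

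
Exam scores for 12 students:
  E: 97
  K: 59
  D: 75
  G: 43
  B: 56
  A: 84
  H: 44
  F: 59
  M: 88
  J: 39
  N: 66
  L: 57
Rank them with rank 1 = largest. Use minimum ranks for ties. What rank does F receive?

6

Sorted (descending): 97, 88, 84, 75, 66, 59, 59, 57, 56, 44, 43, 39
The 2 values of 59 occupy positions 6–7 → each gets rank 6.
F has value 59 → rank 6.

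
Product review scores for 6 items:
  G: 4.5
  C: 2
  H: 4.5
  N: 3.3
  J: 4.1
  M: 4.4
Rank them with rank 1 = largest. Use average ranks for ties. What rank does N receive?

Sorted (descending): 4.5, 4.5, 4.4, 4.1, 3.3, 2
The 2 values of 4.5 occupy positions 1–2 → average rank (1+2)/2 = 1.5.
N has value 3.3 → rank 5.

5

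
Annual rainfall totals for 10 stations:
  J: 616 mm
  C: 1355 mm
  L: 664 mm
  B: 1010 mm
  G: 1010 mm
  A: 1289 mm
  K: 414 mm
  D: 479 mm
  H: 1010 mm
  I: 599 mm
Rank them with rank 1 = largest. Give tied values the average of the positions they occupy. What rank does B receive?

4

Sorted (descending): 1355, 1289, 1010, 1010, 1010, 664, 616, 599, 479, 414
The 3 values of 1010 occupy positions 3–5 → average rank 4.
B has value 1010 mm → rank 4.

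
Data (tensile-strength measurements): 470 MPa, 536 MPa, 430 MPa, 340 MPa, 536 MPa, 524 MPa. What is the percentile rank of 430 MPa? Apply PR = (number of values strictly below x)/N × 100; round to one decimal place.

N = 6.
Strictly below 430: 1. Equal to 430: 1.
PR = 1/6 × 100 = 16.7

16.7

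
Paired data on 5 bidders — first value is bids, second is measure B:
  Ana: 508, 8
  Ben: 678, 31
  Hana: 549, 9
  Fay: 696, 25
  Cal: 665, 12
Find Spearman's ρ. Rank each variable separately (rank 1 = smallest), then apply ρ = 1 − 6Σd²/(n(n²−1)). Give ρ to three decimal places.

0.900

Ranks of variable 1: 1, 4, 2, 5, 3
Ranks of variable 2: 1, 5, 2, 4, 3
d = r₁ − r₂: 0, -1, 0, 1, 0
d²: 0, 1, 0, 1, 0; Σd² = 2
ρ = 1 − 6·2/(5·24) = 1 − 12/120 = 0.900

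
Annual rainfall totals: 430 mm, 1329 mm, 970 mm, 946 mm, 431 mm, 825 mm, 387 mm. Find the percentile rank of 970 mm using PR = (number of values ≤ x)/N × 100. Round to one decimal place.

N = 7.
Strictly below 970: 5. Equal to 970: 1.
PR = 6/7 × 100 = 85.7

85.7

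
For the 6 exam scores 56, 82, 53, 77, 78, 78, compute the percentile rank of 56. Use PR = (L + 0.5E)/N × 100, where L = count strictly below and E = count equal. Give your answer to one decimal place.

N = 6.
Strictly below 56: 1. Equal to 56: 1.
PR = (1 + 0.5·1)/6 × 100 = 25.0

25.0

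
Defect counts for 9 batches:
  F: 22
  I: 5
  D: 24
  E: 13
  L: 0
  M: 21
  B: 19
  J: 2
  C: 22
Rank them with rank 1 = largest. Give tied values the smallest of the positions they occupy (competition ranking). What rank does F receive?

Sorted (descending): 24, 22, 22, 21, 19, 13, 5, 2, 0
The 2 values of 22 occupy positions 2–3 → each gets rank 2.
F has value 22 → rank 2.

2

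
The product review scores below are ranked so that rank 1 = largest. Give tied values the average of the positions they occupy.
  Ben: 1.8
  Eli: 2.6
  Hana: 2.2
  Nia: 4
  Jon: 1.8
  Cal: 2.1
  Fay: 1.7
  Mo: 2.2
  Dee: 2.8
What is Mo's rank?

Sorted (descending): 4, 2.8, 2.6, 2.2, 2.2, 2.1, 1.8, 1.8, 1.7
The 2 values of 2.2 occupy positions 4–5 → average rank (4+5)/2 = 4.5.
The 2 values of 1.8 occupy positions 7–8 → average rank (7+8)/2 = 7.5.
Mo has value 2.2 → rank 4.5.

4.5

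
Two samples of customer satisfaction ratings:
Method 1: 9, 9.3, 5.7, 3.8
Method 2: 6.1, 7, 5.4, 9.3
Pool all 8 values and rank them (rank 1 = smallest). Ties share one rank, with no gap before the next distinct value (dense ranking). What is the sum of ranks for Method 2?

Sorted (ascending): 3.8, 5.4, 5.7, 6.1, 7, 9, 9.3, 9.3
The 2 values of 9.3 share dense rank 7.
Remaining distinct values take the next consecutive integers.
Method 2 values → pooled ranks: 6.1→4, 7→5, 5.4→2, 9.3→7
Rank sum = 4 + 5 + 2 + 7 = 18

18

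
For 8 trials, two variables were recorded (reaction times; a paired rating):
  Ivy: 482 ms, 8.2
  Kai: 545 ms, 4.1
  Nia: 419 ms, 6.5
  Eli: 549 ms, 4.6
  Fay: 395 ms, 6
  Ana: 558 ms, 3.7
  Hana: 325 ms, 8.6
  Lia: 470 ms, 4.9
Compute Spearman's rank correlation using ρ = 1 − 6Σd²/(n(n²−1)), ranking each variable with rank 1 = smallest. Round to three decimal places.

-0.810

Ranks of variable 1: 5, 6, 3, 7, 2, 8, 1, 4
Ranks of variable 2: 7, 2, 6, 3, 5, 1, 8, 4
d = r₁ − r₂: -2, 4, -3, 4, -3, 7, -7, 0
d²: 4, 16, 9, 16, 9, 49, 49, 0; Σd² = 152
ρ = 1 − 6·152/(8·63) = 1 − 912/504 = -0.810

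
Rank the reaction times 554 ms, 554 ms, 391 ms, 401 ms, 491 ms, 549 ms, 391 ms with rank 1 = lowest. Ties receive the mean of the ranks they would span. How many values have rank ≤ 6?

Sorted (ascending): 391, 391, 401, 491, 549, 554, 554
The 2 values of 391 occupy positions 1–2 → average rank (1+2)/2 = 1.5.
The 2 values of 554 occupy positions 6–7 → average rank (6+7)/2 = 6.5.
Ranks ≤ 6: {1.5, 1.5, 3, 4, 5} → 5 values.

5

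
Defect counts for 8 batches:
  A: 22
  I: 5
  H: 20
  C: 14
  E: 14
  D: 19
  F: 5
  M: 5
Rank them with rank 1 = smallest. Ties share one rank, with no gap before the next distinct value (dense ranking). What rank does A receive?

5

Sorted (ascending): 5, 5, 5, 14, 14, 19, 20, 22
The 3 values of 5 share dense rank 1.
The 2 values of 14 share dense rank 2.
Remaining distinct values take the next consecutive integers.
A has value 22 → rank 5.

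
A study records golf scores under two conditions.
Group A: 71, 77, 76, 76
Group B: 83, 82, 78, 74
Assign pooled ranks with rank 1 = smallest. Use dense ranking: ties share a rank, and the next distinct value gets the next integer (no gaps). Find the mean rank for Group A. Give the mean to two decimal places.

Sorted (ascending): 71, 74, 76, 76, 77, 78, 82, 83
The 2 values of 76 share dense rank 3.
Remaining distinct values take the next consecutive integers.
Group A values → pooled ranks: 71→1, 77→4, 76→3, 76→3
Mean rank = (1 + 4 + 3 + 3) / 4 = 2.75

2.75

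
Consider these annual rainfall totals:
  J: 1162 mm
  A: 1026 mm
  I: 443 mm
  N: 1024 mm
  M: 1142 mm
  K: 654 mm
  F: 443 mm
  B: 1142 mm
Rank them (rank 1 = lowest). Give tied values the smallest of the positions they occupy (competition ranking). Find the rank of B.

6

Sorted (ascending): 443, 443, 654, 1024, 1026, 1142, 1142, 1162
The 2 values of 443 occupy positions 1–2 → each gets rank 1.
The 2 values of 1142 occupy positions 6–7 → each gets rank 6.
B has value 1142 mm → rank 6.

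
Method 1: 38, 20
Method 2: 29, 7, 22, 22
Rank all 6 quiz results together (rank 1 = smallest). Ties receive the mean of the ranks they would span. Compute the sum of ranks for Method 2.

13

Sorted (ascending): 7, 20, 22, 22, 29, 38
The 2 values of 22 occupy positions 3–4 → average rank (3+4)/2 = 3.5.
Method 2 values → pooled ranks: 29→5, 7→1, 22→3.5, 22→3.5
Rank sum = 5 + 1 + 3.5 + 3.5 = 13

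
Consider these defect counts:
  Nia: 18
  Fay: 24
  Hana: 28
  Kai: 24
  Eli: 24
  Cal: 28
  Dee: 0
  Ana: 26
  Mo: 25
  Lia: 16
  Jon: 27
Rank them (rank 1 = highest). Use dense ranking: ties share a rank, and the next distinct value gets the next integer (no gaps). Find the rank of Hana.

1

Sorted (descending): 28, 28, 27, 26, 25, 24, 24, 24, 18, 16, 0
The 2 values of 28 share dense rank 1.
The 3 values of 24 share dense rank 5.
Remaining distinct values take the next consecutive integers.
Hana has value 28 → rank 1.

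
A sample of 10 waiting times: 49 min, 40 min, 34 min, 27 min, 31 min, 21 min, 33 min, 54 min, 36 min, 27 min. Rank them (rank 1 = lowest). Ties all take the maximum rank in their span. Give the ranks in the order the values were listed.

Sorted (ascending): 21, 27, 27, 31, 33, 34, 36, 40, 49, 54
The 2 values of 27 occupy positions 2–3 → each gets rank 3.

9, 8, 6, 3, 4, 1, 5, 10, 7, 3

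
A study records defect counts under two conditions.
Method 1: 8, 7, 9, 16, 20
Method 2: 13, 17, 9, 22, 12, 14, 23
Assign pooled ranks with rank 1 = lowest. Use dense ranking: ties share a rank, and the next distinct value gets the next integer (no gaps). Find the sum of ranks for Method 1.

22

Sorted (ascending): 7, 8, 9, 9, 12, 13, 14, 16, 17, 20, 22, 23
The 2 values of 9 share dense rank 3.
Remaining distinct values take the next consecutive integers.
Method 1 values → pooled ranks: 8→2, 7→1, 9→3, 16→7, 20→9
Rank sum = 2 + 1 + 3 + 7 + 9 = 22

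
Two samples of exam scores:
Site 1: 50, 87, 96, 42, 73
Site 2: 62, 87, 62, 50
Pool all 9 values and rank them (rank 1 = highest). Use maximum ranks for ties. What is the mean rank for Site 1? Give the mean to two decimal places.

Sorted (descending): 96, 87, 87, 73, 62, 62, 50, 50, 42
The 2 values of 87 occupy positions 2–3 → each gets rank 3.
The 2 values of 62 occupy positions 5–6 → each gets rank 6.
The 2 values of 50 occupy positions 7–8 → each gets rank 8.
Site 1 values → pooled ranks: 50→8, 87→3, 96→1, 42→9, 73→4
Mean rank = (8 + 3 + 1 + 9 + 4) / 5 = 5.00

5.00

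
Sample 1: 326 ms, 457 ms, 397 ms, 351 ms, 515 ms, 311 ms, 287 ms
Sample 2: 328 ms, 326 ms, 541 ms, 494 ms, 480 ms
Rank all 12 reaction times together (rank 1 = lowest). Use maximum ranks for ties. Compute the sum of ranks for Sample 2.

Sorted (ascending): 287, 311, 326, 326, 328, 351, 397, 457, 480, 494, 515, 541
The 2 values of 326 occupy positions 3–4 → each gets rank 4.
Sample 2 values → pooled ranks: 328→5, 326→4, 541→12, 494→10, 480→9
Rank sum = 5 + 4 + 12 + 10 + 9 = 40

40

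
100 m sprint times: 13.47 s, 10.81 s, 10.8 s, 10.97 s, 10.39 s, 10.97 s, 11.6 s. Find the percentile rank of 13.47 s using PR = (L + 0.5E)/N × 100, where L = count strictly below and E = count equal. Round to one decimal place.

92.9

N = 7.
Strictly below 13.47: 6. Equal to 13.47: 1.
PR = (6 + 0.5·1)/7 × 100 = 92.9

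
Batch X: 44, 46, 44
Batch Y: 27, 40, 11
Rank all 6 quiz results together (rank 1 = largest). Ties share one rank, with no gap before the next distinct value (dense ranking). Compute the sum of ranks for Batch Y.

12

Sorted (descending): 46, 44, 44, 40, 27, 11
The 2 values of 44 share dense rank 2.
Remaining distinct values take the next consecutive integers.
Batch Y values → pooled ranks: 27→4, 40→3, 11→5
Rank sum = 4 + 3 + 5 = 12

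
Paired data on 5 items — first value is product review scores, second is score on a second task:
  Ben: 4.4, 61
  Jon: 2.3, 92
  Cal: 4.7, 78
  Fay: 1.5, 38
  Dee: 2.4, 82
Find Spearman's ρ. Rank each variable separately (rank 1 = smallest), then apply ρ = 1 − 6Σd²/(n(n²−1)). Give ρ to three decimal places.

0.100

Ranks of variable 1: 4, 2, 5, 1, 3
Ranks of variable 2: 2, 5, 3, 1, 4
d = r₁ − r₂: 2, -3, 2, 0, -1
d²: 4, 9, 4, 0, 1; Σd² = 18
ρ = 1 − 6·18/(5·24) = 1 − 108/120 = 0.100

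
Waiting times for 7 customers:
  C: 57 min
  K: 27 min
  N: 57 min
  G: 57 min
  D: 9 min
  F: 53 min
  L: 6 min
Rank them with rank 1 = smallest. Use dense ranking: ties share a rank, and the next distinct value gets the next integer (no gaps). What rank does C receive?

Sorted (ascending): 6, 9, 27, 53, 57, 57, 57
The 3 values of 57 share dense rank 5.
Remaining distinct values take the next consecutive integers.
C has value 57 min → rank 5.

5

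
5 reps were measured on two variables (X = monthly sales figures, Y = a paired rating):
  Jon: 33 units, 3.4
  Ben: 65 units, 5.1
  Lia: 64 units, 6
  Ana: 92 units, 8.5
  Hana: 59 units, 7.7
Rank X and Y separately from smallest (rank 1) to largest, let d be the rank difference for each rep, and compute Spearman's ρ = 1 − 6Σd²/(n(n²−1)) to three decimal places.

Ranks of variable 1: 1, 4, 3, 5, 2
Ranks of variable 2: 1, 2, 3, 5, 4
d = r₁ − r₂: 0, 2, 0, 0, -2
d²: 0, 4, 0, 0, 4; Σd² = 8
ρ = 1 − 6·8/(5·24) = 1 − 48/120 = 0.600

0.600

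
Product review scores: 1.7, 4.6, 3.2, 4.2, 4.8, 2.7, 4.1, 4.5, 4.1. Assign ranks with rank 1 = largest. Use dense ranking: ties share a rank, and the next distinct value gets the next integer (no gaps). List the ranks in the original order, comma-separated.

Sorted (descending): 4.8, 4.6, 4.5, 4.2, 4.1, 4.1, 3.2, 2.7, 1.7
The 2 values of 4.1 share dense rank 5.
Remaining distinct values take the next consecutive integers.

8, 2, 6, 4, 1, 7, 5, 3, 5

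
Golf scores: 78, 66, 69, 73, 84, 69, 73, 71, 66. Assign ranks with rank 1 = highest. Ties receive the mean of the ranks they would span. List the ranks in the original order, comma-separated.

Sorted (descending): 84, 78, 73, 73, 71, 69, 69, 66, 66
The 2 values of 73 occupy positions 3–4 → average rank (3+4)/2 = 3.5.
The 2 values of 69 occupy positions 6–7 → average rank (6+7)/2 = 6.5.
The 2 values of 66 occupy positions 8–9 → average rank (8+9)/2 = 8.5.

2, 8.5, 6.5, 3.5, 1, 6.5, 3.5, 5, 8.5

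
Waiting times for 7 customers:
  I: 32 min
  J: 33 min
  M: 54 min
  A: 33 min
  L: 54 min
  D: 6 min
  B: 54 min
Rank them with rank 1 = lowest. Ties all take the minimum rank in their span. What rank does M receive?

Sorted (ascending): 6, 32, 33, 33, 54, 54, 54
The 2 values of 33 occupy positions 3–4 → each gets rank 3.
The 3 values of 54 occupy positions 5–7 → each gets rank 5.
M has value 54 min → rank 5.

5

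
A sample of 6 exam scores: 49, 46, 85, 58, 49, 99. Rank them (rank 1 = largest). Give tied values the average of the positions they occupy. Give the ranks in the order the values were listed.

Sorted (descending): 99, 85, 58, 49, 49, 46
The 2 values of 49 occupy positions 4–5 → average rank (4+5)/2 = 4.5.

4.5, 6, 2, 3, 4.5, 1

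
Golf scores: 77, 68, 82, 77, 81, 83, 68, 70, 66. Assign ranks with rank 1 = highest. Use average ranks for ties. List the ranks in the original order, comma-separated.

4.5, 7.5, 2, 4.5, 3, 1, 7.5, 6, 9

Sorted (descending): 83, 82, 81, 77, 77, 70, 68, 68, 66
The 2 values of 77 occupy positions 4–5 → average rank (4+5)/2 = 4.5.
The 2 values of 68 occupy positions 7–8 → average rank (7+8)/2 = 7.5.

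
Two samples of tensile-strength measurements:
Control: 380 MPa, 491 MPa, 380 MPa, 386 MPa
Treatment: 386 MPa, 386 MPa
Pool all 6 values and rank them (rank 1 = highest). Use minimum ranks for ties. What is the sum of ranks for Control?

Sorted (descending): 491, 386, 386, 386, 380, 380
The 3 values of 386 occupy positions 2–4 → each gets rank 2.
The 2 values of 380 occupy positions 5–6 → each gets rank 5.
Control values → pooled ranks: 380→5, 491→1, 380→5, 386→2
Rank sum = 5 + 1 + 5 + 2 = 13

13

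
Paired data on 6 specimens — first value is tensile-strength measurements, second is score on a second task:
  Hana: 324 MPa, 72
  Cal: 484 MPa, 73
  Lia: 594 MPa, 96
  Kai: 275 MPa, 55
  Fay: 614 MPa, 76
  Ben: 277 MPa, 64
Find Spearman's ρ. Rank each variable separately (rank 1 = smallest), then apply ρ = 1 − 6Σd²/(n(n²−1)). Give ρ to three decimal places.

Ranks of variable 1: 3, 4, 5, 1, 6, 2
Ranks of variable 2: 3, 4, 6, 1, 5, 2
d = r₁ − r₂: 0, 0, -1, 0, 1, 0
d²: 0, 0, 1, 0, 1, 0; Σd² = 2
ρ = 1 − 6·2/(6·35) = 1 − 12/210 = 0.943

0.943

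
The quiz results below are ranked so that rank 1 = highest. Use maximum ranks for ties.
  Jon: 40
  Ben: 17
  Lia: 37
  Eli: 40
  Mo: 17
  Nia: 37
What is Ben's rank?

6

Sorted (descending): 40, 40, 37, 37, 17, 17
The 2 values of 40 occupy positions 1–2 → each gets rank 2.
The 2 values of 37 occupy positions 3–4 → each gets rank 4.
The 2 values of 17 occupy positions 5–6 → each gets rank 6.
Ben has value 17 → rank 6.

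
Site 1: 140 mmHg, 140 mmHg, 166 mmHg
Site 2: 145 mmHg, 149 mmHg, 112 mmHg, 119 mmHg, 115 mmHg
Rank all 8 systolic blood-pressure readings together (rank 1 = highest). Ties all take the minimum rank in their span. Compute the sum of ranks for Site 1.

9

Sorted (descending): 166, 149, 145, 140, 140, 119, 115, 112
The 2 values of 140 occupy positions 4–5 → each gets rank 4.
Site 1 values → pooled ranks: 140→4, 140→4, 166→1
Rank sum = 4 + 4 + 1 = 9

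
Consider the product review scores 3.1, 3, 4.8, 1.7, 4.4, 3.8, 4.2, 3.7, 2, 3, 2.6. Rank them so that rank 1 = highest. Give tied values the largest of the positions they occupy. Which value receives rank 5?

Sorted (descending): 4.8, 4.4, 4.2, 3.8, 3.7, 3.1, 3, 3, 2.6, 2, 1.7
The 2 values of 3 occupy positions 7–8 → each gets rank 8.
Rank 5 → value 3.7.

3.7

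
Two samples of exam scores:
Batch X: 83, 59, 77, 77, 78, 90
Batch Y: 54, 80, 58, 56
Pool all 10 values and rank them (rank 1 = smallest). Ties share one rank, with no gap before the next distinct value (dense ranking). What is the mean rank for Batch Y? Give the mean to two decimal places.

Sorted (ascending): 54, 56, 58, 59, 77, 77, 78, 80, 83, 90
The 2 values of 77 share dense rank 5.
Remaining distinct values take the next consecutive integers.
Batch Y values → pooled ranks: 54→1, 80→7, 58→3, 56→2
Mean rank = (1 + 7 + 3 + 2) / 4 = 3.25

3.25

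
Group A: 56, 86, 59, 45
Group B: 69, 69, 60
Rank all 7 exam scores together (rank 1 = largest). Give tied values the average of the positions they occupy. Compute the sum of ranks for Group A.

19

Sorted (descending): 86, 69, 69, 60, 59, 56, 45
The 2 values of 69 occupy positions 2–3 → average rank (2+3)/2 = 2.5.
Group A values → pooled ranks: 56→6, 86→1, 59→5, 45→7
Rank sum = 6 + 1 + 5 + 7 = 19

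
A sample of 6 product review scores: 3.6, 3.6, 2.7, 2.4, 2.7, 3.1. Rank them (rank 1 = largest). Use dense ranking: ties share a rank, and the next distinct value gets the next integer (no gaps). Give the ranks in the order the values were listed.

Sorted (descending): 3.6, 3.6, 3.1, 2.7, 2.7, 2.4
The 2 values of 3.6 share dense rank 1.
The 2 values of 2.7 share dense rank 3.
Remaining distinct values take the next consecutive integers.

1, 1, 3, 4, 3, 2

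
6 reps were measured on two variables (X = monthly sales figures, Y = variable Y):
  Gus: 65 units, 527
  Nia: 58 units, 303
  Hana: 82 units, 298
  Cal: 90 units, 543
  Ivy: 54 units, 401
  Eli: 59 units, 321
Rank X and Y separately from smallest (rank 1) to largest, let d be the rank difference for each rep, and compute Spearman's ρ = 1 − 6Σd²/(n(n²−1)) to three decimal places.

Ranks of variable 1: 4, 2, 5, 6, 1, 3
Ranks of variable 2: 5, 2, 1, 6, 4, 3
d = r₁ − r₂: -1, 0, 4, 0, -3, 0
d²: 1, 0, 16, 0, 9, 0; Σd² = 26
ρ = 1 − 6·26/(6·35) = 1 − 156/210 = 0.257

0.257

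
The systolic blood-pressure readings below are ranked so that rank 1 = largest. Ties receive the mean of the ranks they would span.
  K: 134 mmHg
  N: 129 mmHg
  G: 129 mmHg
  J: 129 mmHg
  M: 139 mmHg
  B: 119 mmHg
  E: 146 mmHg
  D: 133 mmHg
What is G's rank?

6

Sorted (descending): 146, 139, 134, 133, 129, 129, 129, 119
The 3 values of 129 occupy positions 5–7 → average rank 6.
G has value 129 mmHg → rank 6.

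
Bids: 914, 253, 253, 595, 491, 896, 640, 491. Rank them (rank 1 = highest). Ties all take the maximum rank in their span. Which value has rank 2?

896

Sorted (descending): 914, 896, 640, 595, 491, 491, 253, 253
The 2 values of 491 occupy positions 5–6 → each gets rank 6.
The 2 values of 253 occupy positions 7–8 → each gets rank 8.
Rank 2 → value 896.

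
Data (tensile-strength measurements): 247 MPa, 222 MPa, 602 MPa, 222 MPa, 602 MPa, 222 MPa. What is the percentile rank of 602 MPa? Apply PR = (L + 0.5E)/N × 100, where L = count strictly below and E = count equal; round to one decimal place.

83.3

N = 6.
Strictly below 602: 4. Equal to 602: 2.
PR = (4 + 0.5·2)/6 × 100 = 83.3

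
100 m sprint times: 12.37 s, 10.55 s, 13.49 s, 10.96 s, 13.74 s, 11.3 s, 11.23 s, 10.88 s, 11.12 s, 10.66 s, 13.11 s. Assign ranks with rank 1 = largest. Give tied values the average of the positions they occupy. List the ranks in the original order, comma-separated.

4, 11, 2, 8, 1, 5, 6, 9, 7, 10, 3

Sorted (descending): 13.74, 13.49, 13.11, 12.37, 11.3, 11.23, 11.12, 10.96, 10.88, 10.66, 10.55
No ties — each value takes its position as its rank.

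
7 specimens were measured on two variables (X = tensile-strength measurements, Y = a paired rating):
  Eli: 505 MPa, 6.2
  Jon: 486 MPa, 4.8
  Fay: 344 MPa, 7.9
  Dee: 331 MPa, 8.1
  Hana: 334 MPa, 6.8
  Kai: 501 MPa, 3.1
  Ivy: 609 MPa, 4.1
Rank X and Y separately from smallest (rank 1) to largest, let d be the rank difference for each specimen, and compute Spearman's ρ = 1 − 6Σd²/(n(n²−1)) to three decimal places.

Ranks of variable 1: 6, 4, 3, 1, 2, 5, 7
Ranks of variable 2: 4, 3, 6, 7, 5, 1, 2
d = r₁ − r₂: 2, 1, -3, -6, -3, 4, 5
d²: 4, 1, 9, 36, 9, 16, 25; Σd² = 100
ρ = 1 − 6·100/(7·48) = 1 − 600/336 = -0.786

-0.786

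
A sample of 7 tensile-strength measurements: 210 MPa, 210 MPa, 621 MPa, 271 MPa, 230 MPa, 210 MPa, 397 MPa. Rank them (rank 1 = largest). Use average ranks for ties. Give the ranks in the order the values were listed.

6, 6, 1, 3, 4, 6, 2

Sorted (descending): 621, 397, 271, 230, 210, 210, 210
The 3 values of 210 occupy positions 5–7 → average rank 6.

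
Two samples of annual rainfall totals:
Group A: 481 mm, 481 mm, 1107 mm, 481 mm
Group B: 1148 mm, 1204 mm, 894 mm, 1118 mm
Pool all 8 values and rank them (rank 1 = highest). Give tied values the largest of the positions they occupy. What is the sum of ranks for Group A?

Sorted (descending): 1204, 1148, 1118, 1107, 894, 481, 481, 481
The 3 values of 481 occupy positions 6–8 → each gets rank 8.
Group A values → pooled ranks: 481→8, 481→8, 1107→4, 481→8
Rank sum = 8 + 8 + 4 + 8 = 28

28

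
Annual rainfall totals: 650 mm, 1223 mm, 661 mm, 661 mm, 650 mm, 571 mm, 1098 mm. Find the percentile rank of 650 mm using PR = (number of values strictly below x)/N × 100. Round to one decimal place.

14.3

N = 7.
Strictly below 650: 1. Equal to 650: 2.
PR = 1/7 × 100 = 14.3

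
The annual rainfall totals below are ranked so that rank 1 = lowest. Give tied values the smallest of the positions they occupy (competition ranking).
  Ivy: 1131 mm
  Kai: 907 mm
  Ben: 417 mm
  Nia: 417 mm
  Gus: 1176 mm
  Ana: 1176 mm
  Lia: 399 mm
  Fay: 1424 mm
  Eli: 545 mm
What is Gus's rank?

7

Sorted (ascending): 399, 417, 417, 545, 907, 1131, 1176, 1176, 1424
The 2 values of 417 occupy positions 2–3 → each gets rank 2.
The 2 values of 1176 occupy positions 7–8 → each gets rank 7.
Gus has value 1176 mm → rank 7.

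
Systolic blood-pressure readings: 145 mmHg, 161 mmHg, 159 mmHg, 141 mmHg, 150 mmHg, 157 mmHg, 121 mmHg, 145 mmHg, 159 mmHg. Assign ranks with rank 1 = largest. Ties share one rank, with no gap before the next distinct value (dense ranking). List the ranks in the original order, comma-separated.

5, 1, 2, 6, 4, 3, 7, 5, 2

Sorted (descending): 161, 159, 159, 157, 150, 145, 145, 141, 121
The 2 values of 159 share dense rank 2.
The 2 values of 145 share dense rank 5.
Remaining distinct values take the next consecutive integers.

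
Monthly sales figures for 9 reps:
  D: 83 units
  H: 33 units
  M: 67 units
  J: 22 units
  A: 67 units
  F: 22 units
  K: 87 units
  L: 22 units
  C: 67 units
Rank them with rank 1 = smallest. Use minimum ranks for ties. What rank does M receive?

5

Sorted (ascending): 22, 22, 22, 33, 67, 67, 67, 83, 87
The 3 values of 22 occupy positions 1–3 → each gets rank 1.
The 3 values of 67 occupy positions 5–7 → each gets rank 5.
M has value 67 units → rank 5.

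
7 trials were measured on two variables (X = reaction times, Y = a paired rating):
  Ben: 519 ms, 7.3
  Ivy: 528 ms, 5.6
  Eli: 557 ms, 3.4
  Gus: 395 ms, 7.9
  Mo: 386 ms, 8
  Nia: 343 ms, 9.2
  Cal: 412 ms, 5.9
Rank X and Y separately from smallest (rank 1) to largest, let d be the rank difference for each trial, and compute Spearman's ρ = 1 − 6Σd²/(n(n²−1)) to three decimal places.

Ranks of variable 1: 5, 6, 7, 3, 2, 1, 4
Ranks of variable 2: 4, 2, 1, 5, 6, 7, 3
d = r₁ − r₂: 1, 4, 6, -2, -4, -6, 1
d²: 1, 16, 36, 4, 16, 36, 1; Σd² = 110
ρ = 1 − 6·110/(7·48) = 1 − 660/336 = -0.964

-0.964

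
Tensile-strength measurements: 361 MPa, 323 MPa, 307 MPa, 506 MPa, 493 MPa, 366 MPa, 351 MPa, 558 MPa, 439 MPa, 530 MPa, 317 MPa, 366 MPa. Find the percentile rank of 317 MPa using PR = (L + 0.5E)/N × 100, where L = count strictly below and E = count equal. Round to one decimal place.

12.5

N = 12.
Strictly below 317: 1. Equal to 317: 1.
PR = (1 + 0.5·1)/12 × 100 = 12.5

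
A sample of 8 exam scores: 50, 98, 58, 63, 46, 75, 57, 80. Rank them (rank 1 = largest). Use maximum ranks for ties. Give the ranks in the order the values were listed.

7, 1, 5, 4, 8, 3, 6, 2

Sorted (descending): 98, 80, 75, 63, 58, 57, 50, 46
No ties — each value takes its position as its rank.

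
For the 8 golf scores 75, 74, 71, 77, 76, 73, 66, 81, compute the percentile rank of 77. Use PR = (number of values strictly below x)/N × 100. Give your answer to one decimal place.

75.0

N = 8.
Strictly below 77: 6. Equal to 77: 1.
PR = 6/8 × 100 = 75.0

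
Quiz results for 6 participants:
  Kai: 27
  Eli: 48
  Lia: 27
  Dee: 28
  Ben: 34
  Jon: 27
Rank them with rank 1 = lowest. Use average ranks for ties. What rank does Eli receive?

Sorted (ascending): 27, 27, 27, 28, 34, 48
The 3 values of 27 occupy positions 1–3 → average rank 2.
Eli has value 48 → rank 6.

6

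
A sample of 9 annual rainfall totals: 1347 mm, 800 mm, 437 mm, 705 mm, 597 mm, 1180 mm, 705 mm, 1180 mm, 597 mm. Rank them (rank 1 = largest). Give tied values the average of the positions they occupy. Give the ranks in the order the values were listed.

Sorted (descending): 1347, 1180, 1180, 800, 705, 705, 597, 597, 437
The 2 values of 1180 occupy positions 2–3 → average rank (2+3)/2 = 2.5.
The 2 values of 705 occupy positions 5–6 → average rank (5+6)/2 = 5.5.
The 2 values of 597 occupy positions 7–8 → average rank (7+8)/2 = 7.5.

1, 4, 9, 5.5, 7.5, 2.5, 5.5, 2.5, 7.5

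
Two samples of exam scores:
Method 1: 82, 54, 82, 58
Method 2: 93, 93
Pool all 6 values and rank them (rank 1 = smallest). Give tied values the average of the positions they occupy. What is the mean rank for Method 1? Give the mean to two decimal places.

2.50

Sorted (ascending): 54, 58, 82, 82, 93, 93
The 2 values of 82 occupy positions 3–4 → average rank (3+4)/2 = 3.5.
The 2 values of 93 occupy positions 5–6 → average rank (5+6)/2 = 5.5.
Method 1 values → pooled ranks: 82→3.5, 54→1, 82→3.5, 58→2
Mean rank = (3.5 + 1 + 3.5 + 2) / 4 = 2.50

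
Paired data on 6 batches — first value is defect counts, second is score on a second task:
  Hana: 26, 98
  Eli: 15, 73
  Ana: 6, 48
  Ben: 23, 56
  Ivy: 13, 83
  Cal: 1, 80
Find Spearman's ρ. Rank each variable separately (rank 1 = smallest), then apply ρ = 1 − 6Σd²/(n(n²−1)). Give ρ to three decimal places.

Ranks of variable 1: 6, 4, 2, 5, 3, 1
Ranks of variable 2: 6, 3, 1, 2, 5, 4
d = r₁ − r₂: 0, 1, 1, 3, -2, -3
d²: 0, 1, 1, 9, 4, 9; Σd² = 24
ρ = 1 − 6·24/(6·35) = 1 − 144/210 = 0.314

0.314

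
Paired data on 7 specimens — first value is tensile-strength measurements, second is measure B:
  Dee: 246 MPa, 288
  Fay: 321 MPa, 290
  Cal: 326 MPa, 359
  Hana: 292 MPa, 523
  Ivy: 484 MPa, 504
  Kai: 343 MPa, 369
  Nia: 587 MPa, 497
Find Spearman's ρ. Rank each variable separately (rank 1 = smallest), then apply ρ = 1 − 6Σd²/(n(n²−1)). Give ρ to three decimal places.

Ranks of variable 1: 1, 3, 4, 2, 6, 5, 7
Ranks of variable 2: 1, 2, 3, 7, 6, 4, 5
d = r₁ − r₂: 0, 1, 1, -5, 0, 1, 2
d²: 0, 1, 1, 25, 0, 1, 4; Σd² = 32
ρ = 1 − 6·32/(7·48) = 1 − 192/336 = 0.429

0.429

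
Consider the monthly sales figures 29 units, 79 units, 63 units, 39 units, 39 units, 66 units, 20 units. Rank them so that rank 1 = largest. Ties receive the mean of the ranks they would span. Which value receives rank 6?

Sorted (descending): 79, 66, 63, 39, 39, 29, 20
The 2 values of 39 occupy positions 4–5 → average rank (4+5)/2 = 4.5.
Rank 6 → value 29.

29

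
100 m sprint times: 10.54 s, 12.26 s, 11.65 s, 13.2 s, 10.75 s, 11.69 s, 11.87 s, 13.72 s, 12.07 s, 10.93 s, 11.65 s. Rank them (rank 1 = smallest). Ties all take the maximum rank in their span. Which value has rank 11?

13.72

Sorted (ascending): 10.54, 10.75, 10.93, 11.65, 11.65, 11.69, 11.87, 12.07, 12.26, 13.2, 13.72
The 2 values of 11.65 occupy positions 4–5 → each gets rank 5.
Rank 11 → value 13.72.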